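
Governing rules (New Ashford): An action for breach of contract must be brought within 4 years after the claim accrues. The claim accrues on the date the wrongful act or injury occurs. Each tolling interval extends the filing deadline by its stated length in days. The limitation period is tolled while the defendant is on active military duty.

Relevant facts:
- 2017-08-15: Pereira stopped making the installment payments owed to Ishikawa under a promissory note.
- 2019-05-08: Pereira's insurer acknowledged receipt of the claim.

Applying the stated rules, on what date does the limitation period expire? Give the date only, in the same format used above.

2021-08-15

The limitation period began to run on 2017-08-15.
4 years from 2017-08-15 is 2021-08-15.
The other events in the timeline have no effect on the limitation period under the stated rules.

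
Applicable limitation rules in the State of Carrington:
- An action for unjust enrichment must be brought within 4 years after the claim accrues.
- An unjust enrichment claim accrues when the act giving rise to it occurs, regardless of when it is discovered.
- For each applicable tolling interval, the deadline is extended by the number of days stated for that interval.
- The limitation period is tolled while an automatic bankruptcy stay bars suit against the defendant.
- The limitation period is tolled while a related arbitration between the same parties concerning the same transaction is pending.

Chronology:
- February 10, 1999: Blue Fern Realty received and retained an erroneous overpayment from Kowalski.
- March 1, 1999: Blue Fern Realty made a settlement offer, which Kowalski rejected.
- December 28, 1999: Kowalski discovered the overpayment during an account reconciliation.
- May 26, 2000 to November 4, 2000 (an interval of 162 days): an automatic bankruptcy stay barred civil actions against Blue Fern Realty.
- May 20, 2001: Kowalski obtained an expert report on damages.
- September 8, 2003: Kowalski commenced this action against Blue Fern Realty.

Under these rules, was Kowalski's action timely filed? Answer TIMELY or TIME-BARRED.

TIME-BARRED

Accrual is governed by the date of the act, so the period began to run on February 10, 1999; the later discovery on December 28, 1999 is irrelevant under the stated rule.
Adding the 4 years base period to February 10, 1999 gives a deadline of February 10, 2003, before any tolling.
The automatic bankruptcy stay from May 26, 2000 to November 4, 2000 tolled the period for 162 days, extending the deadline to July 22, 2003.
None of the other events listed affects the running of the period under the stated rules.
Kowalski filed on September 8, 2003, after the July 22, 2003 deadline, so the action is time-barred.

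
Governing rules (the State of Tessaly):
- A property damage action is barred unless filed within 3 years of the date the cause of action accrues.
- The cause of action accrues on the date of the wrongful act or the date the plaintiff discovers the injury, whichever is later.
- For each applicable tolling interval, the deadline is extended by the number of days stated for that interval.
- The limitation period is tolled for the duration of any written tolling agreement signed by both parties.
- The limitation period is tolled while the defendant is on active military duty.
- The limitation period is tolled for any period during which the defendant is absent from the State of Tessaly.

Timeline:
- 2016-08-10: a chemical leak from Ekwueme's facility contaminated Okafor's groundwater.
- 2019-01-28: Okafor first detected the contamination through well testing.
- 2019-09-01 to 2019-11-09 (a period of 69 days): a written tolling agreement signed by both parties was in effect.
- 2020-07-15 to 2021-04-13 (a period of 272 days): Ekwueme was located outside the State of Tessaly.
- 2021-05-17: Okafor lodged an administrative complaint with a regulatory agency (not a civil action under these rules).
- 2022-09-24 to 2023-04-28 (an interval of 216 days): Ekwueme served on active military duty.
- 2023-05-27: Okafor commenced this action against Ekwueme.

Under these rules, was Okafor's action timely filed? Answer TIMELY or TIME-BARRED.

Taking the later of the act (2016-08-10) and discovery (2019-01-28), the claim accrued on 2019-01-28.
The untolled deadline — 3 years after 2019-01-28 — is 2022-01-28.
The period was tolled for 69 days by the written tolling agreement (2019-09-01 to 2019-11-09), pushing the deadline to 2022-04-07.
Because the defendant's absence from the jurisdiction ran from 2020-07-15 to 2021-04-13, the deadline is extended by 272 days to 2023-01-04.
The defendant's active military service from 2022-09-24 to 2023-04-28 tolled the period for 216 days, extending the deadline to 2023-08-08.
The other events in the timeline have no effect on the limitation period under the stated rules.
Okafor filed on 2023-05-27, before the 2023-08-08 deadline, so the action is timely.

TIMELY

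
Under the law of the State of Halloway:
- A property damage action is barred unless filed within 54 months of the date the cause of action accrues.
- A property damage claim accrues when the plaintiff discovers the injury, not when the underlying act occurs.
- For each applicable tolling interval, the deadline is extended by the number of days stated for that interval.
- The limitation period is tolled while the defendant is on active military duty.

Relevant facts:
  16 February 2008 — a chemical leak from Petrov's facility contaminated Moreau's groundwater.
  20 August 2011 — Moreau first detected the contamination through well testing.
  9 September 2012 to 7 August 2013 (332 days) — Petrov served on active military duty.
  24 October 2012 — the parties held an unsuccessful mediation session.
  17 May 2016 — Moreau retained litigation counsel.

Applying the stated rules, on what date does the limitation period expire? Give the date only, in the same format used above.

Accrual is tied to discovery, so the period began on 20 August 2011 rather than on 16 February 2008 when the act occurred.
54 months from 20 August 2011 is 20 February 2016.
The defendant's active military service from 9 September 2012 to 7 August 2013 tolled the period for 332 days, extending the deadline to 17 January 2017.
Nothing else in the chronology tolls or restarts the period.

17 January 2017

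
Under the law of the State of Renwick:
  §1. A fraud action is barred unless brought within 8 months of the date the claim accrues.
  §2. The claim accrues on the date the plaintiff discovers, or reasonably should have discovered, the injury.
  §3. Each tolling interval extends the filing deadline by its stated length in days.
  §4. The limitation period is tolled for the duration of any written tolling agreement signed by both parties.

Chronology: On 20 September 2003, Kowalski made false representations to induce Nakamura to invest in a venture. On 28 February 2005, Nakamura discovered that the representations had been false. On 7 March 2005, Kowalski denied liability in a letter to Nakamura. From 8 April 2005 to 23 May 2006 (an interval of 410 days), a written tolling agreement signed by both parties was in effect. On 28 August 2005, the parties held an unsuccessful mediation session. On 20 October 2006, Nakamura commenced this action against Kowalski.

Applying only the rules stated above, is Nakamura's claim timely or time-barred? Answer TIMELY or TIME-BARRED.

Under the discovery rule, the claim accrued on 28 February 2005, when Nakamura discovered the injury — not on the 20 September 2003 date of the underlying act.
The untolled deadline — 8 months after 28 February 2005 — is 28 October 2005.
The written tolling agreement from 8 April 2005 to 23 May 2006 tolled the period for 410 days, extending the deadline to 12 December 2006.
The other events in the timeline have no effect on the limitation period under the stated rules.
Filing on 20 October 2006 beat the 12 December 2006 deadline — the action is timely.

TIMELY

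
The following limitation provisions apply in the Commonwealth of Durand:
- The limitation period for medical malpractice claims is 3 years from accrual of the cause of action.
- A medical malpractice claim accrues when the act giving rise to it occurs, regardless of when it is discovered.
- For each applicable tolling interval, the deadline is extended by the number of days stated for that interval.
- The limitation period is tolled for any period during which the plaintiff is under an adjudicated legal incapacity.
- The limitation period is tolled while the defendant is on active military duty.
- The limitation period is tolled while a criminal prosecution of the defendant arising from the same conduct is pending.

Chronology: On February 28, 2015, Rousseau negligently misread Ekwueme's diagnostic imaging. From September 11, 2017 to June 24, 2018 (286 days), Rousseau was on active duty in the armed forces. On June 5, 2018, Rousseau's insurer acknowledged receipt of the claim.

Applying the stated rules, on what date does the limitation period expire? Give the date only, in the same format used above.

The claim accrued on February 28, 2015, when the wrongful act occurred.
Adding the 3 years base period to February 28, 2015 gives a deadline of February 28, 2018, before any tolling.
Because the defendant's active military service ran from September 11, 2017 to June 24, 2018, the deadline is extended by 286 days to December 11, 2018.
Nothing else in the chronology tolls or restarts the period.

December 11, 2018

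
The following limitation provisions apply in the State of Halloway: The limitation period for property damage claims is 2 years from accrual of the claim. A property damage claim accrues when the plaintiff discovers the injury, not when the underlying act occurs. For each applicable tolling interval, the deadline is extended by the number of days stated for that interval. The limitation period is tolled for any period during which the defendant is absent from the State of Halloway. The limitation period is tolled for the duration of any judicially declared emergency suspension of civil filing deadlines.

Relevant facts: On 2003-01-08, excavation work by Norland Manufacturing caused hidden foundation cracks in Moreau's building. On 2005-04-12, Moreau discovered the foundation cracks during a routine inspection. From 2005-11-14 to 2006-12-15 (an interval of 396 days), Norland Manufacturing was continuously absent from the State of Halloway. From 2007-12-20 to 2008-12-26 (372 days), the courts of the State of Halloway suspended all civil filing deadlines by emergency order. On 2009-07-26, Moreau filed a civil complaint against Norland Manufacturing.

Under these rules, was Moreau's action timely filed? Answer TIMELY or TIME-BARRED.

TIME-BARRED

Under the discovery rule, the claim accrued on 2005-04-12, when Moreau discovered the injury — not on the 2003-01-08 date of the underlying act.
Adding the 2 years base period to 2005-04-12 gives a deadline of 2007-04-12, before any tolling.
Because the defendant's absence from the jurisdiction ran from 2005-11-14 to 2006-12-15, the deadline is extended by 396 days to 2008-05-12.
The emergency suspension of filing deadlines from 2007-12-20 to 2008-12-26 tolled the period for 372 days, extending the deadline to 2009-05-19.
Filing on 2009-07-26 missed the 2009-05-19 deadline — the action is time-barred.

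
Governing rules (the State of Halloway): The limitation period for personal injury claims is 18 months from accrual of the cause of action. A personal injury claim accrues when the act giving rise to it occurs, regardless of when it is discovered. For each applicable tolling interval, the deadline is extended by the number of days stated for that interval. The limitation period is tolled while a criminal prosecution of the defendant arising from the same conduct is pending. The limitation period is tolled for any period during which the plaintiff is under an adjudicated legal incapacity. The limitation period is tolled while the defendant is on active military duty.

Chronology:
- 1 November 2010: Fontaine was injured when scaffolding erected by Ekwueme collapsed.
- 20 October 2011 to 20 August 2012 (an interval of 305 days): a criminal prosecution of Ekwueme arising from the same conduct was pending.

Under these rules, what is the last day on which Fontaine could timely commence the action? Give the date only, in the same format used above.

The limitation period began to run on 1 November 2010.
Adding the 18 months base period to 1 November 2010 gives a deadline of 1 May 2012, before any tolling.
The period was tolled for 305 days by the pending criminal prosecution (20 October 2011 to 20 August 2012), pushing the deadline to 2 March 2013.

2 March 2013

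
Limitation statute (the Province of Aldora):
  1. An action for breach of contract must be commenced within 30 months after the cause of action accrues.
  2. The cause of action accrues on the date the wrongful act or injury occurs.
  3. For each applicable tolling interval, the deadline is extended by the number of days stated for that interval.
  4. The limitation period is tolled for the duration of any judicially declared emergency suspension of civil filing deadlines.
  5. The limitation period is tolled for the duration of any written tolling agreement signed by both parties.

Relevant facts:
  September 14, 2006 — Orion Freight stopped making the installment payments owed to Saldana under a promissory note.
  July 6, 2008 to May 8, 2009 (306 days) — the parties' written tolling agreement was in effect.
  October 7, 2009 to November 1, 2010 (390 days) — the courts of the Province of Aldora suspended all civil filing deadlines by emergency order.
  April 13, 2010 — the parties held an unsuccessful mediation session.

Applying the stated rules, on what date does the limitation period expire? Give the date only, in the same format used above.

The limitation period began to run on September 14, 2006.
30 months from September 14, 2006 is March 14, 2009.
The period was tolled for 306 days by the written tolling agreement (July 6, 2008 to May 8, 2009), pushing the deadline to January 14, 2010.
The emergency suspension of filing deadlines from October 7, 2009 to November 1, 2010 tolled the period for 390 days, extending the deadline to February 8, 2011.
The other events in the timeline have no effect on the limitation period under the stated rules.

February 8, 2011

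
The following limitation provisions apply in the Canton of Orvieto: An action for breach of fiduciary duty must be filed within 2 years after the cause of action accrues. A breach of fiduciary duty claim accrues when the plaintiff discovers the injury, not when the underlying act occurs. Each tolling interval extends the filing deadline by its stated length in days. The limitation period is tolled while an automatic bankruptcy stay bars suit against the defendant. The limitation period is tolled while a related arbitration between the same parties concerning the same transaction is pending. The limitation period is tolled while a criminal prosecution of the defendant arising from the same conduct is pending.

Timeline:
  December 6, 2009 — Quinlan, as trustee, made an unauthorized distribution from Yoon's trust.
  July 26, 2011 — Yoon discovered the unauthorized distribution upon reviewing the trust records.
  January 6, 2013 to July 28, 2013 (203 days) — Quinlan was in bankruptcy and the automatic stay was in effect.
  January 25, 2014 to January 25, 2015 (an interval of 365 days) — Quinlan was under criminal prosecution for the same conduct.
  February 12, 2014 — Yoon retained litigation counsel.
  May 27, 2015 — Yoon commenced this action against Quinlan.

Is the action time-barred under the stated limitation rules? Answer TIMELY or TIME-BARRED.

TIME-BARRED

Accrual is tied to discovery, so the period began on July 26, 2011 rather than on December 6, 2009 when the act occurred.
2 years from July 26, 2011 is July 26, 2013.
The automatic bankruptcy stay from January 6, 2013 to July 28, 2013 tolled the period for 203 days, extending the deadline to February 14, 2014.
The pending criminal prosecution from January 25, 2014 to January 25, 2015 tolled the period for 365 days, extending the deadline to February 14, 2015.
Nothing else in the chronology tolls or restarts the period.
Yoon filed on May 27, 2015, after the February 14, 2015 deadline, so the action is time-barred.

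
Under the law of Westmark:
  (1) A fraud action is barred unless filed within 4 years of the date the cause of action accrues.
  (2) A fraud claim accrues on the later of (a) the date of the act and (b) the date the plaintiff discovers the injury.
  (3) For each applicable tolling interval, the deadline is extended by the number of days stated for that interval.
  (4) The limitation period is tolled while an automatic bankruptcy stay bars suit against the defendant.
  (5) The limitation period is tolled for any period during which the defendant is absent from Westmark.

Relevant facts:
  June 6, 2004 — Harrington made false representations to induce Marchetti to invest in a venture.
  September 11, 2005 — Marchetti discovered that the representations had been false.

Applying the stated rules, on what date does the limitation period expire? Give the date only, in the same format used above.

The claim accrued on September 11, 2005 — the later of the June 6, 2004 act and the September 11, 2005 discovery.
4 years from September 11, 2005 is September 11, 2009.

September 11, 2009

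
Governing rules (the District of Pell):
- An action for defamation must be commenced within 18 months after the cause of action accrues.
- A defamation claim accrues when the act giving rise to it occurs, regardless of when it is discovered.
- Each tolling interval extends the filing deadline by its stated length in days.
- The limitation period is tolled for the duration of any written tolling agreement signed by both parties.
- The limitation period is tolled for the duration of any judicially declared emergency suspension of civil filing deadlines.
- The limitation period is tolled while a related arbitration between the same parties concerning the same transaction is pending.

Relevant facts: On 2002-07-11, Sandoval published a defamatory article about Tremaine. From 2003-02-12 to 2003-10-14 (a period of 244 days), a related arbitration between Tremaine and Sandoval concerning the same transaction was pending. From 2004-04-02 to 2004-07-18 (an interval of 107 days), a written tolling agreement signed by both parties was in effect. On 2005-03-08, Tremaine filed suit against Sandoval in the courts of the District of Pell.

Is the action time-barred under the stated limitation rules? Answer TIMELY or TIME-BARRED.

TIME-BARRED

The claim accrued on 2002-07-11, when the wrongful act occurred.
Adding the 18 months base period to 2002-07-11 gives a deadline of 2004-01-11, before any tolling.
The pending related arbitration from 2003-02-12 to 2003-10-14 tolled the period for 244 days, extending the deadline to 2004-09-11.
The period was tolled for 107 days by the written tolling agreement (2004-04-02 to 2004-07-18), pushing the deadline to 2004-12-27.
Filing on 2005-03-08 missed the 2004-12-27 deadline — the action is time-barred.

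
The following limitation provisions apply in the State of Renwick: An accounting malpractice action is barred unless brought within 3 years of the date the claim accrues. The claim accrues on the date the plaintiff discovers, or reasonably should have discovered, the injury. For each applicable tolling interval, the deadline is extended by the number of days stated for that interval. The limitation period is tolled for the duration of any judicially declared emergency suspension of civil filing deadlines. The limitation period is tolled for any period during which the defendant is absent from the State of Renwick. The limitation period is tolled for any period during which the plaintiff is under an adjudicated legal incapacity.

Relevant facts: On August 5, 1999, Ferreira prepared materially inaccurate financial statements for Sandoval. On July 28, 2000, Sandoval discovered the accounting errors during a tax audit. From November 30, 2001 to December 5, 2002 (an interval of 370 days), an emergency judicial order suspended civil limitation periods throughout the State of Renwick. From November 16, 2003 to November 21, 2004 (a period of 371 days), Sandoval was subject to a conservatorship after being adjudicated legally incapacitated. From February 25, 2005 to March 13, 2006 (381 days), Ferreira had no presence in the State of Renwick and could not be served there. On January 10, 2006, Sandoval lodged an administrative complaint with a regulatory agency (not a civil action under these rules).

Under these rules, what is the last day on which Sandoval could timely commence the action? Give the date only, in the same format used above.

August 23, 2006

Accrual is tied to discovery, so the period began on July 28, 2000 rather than on August 5, 1999 when the act occurred.
Adding the 3 years base period to July 28, 2000 gives a deadline of July 28, 2003, before any tolling.
Because the emergency suspension of filing deadlines ran from November 30, 2001 to December 5, 2002, the deadline is extended by 370 days to August 1, 2004.
Because the plaintiff's legal incapacity ran from November 16, 2003 to November 21, 2004, the deadline is extended by 371 days to August 7, 2005.
The period was tolled for 381 days by the defendant's absence from the jurisdiction (February 25, 2005 to March 13, 2006), pushing the deadline to August 23, 2006.
Nothing else in the chronology tolls or restarts the period.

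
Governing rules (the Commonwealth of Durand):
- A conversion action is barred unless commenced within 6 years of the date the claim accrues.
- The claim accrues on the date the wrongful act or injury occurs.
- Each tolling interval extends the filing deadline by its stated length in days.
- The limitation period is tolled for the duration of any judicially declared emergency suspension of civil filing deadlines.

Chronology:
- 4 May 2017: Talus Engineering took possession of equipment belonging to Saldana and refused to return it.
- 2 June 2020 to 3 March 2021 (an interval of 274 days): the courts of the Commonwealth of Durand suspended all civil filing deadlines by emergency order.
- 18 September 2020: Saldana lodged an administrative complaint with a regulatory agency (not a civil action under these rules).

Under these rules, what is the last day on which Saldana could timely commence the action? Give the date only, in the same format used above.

2 February 2024

The claim accrued on 4 May 2017, the date of the act.
The untolled deadline — 6 years after 4 May 2017 — is 4 May 2023.
Because the emergency suspension of filing deadlines ran from 2 June 2020 to 3 March 2021, the deadline is extended by 274 days to 2 February 2024.
The other events in the timeline have no effect on the limitation period under the stated rules.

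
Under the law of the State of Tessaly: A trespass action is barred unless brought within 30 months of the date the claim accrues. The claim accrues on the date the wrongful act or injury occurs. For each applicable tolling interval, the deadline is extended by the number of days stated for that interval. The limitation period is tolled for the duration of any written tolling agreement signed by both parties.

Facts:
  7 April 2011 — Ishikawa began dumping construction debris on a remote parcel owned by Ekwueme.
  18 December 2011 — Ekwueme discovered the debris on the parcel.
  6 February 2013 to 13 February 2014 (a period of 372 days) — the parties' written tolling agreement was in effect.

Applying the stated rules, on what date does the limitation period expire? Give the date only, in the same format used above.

14 October 2014

Accrual is governed by the date of the act, so the period began to run on 7 April 2011; the later discovery on 18 December 2011 is irrelevant under the stated rule.
Adding the 30 months base period to 7 April 2011 gives a deadline of 7 October 2013, before any tolling.
The period was tolled for 372 days by the written tolling agreement (6 February 2013 to 13 February 2014), pushing the deadline to 14 October 2014.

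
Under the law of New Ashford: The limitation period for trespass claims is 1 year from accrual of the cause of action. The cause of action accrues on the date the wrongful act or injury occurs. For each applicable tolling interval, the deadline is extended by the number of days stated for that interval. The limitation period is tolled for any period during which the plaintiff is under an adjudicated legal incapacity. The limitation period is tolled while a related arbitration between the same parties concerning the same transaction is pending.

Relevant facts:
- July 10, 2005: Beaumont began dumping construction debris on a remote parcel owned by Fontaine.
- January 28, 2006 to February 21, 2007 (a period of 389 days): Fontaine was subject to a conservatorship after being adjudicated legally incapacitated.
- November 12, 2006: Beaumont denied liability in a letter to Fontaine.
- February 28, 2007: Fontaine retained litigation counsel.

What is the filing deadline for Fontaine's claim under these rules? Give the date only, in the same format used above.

August 3, 2007

The cause of action accrued on July 10, 2005, the date of the act.
1 year from July 10, 2005 is July 10, 2006.
Because the plaintiff's legal incapacity ran from January 28, 2006 to February 21, 2007, the deadline is extended by 389 days to August 3, 2007.
None of the other events listed affects the running of the period under the stated rules.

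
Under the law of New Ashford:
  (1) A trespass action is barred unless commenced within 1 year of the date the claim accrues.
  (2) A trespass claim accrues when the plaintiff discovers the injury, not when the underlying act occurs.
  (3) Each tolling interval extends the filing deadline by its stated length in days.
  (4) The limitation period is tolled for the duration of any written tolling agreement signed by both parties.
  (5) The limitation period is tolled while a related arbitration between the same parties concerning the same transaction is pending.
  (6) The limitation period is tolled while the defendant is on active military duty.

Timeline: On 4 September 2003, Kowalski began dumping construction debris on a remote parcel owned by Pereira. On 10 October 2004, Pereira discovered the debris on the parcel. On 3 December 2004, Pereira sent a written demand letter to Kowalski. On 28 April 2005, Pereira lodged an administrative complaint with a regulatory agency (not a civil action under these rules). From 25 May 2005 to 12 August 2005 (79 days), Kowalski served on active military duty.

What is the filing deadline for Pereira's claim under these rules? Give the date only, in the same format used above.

Accrual is tied to discovery, so the period began on 10 October 2004 rather than on 4 September 2003 when the act occurred.
1 year from 10 October 2004 is 10 October 2005.
The period was tolled for 79 days by the defendant's active military service (25 May 2005 to 12 August 2005), pushing the deadline to 28 December 2005.
None of the other events listed affects the running of the period under the stated rules.

28 December 2005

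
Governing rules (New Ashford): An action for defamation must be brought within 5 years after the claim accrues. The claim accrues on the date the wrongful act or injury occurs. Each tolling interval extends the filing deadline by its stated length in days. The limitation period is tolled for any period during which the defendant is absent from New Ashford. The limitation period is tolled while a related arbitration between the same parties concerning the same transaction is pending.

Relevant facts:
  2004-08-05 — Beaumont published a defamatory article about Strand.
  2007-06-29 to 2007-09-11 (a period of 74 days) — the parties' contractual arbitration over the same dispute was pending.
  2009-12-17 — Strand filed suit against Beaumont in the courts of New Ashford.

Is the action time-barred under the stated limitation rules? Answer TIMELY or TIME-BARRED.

TIME-BARRED

The claim accrued on 2004-08-05, the date of the act.
5 years from 2004-08-05 is 2009-08-05.
The period was tolled for 74 days by the pending related arbitration (2007-06-29 to 2007-09-11), pushing the deadline to 2009-10-18.
Filing on 2009-12-17 missed the 2009-10-18 deadline — the action is time-barred.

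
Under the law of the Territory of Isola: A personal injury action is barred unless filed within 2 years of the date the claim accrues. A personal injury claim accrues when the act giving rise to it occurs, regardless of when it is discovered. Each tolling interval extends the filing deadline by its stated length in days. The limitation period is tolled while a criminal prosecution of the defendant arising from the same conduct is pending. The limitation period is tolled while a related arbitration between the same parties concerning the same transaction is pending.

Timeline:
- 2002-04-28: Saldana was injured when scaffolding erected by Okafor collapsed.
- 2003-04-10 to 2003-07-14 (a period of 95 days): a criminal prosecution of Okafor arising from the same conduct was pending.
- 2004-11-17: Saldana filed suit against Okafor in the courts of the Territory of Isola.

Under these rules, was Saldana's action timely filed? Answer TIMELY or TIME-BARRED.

TIME-BARRED

The limitation period began to run on 2002-04-28.
2 years from 2002-04-28 is 2004-04-28.
The period was tolled for 95 days by the pending criminal prosecution (2003-04-10 to 2003-07-14), pushing the deadline to 2004-08-01.
Filing on 2004-11-17 missed the 2004-08-01 deadline — the action is time-barred.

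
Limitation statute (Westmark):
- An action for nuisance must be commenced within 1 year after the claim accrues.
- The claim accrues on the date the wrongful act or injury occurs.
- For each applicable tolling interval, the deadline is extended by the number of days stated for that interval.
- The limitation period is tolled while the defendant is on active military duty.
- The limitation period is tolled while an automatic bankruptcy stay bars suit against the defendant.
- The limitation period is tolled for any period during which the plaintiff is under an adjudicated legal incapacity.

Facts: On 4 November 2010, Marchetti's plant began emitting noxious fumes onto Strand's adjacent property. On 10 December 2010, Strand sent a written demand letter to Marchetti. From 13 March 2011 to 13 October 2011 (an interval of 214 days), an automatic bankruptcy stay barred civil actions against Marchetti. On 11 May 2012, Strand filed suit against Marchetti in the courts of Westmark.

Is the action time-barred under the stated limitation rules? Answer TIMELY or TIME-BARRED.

TIMELY

The claim accrued on 4 November 2010, when the wrongful act occurred.
The untolled deadline — 1 year after 4 November 2010 — is 4 November 2011.
The automatic bankruptcy stay from 13 March 2011 to 13 October 2011 tolled the period for 214 days, extending the deadline to 5 June 2012.
The other events in the timeline have no effect on the limitation period under the stated rules.
Filing on 11 May 2012 beat the 5 June 2012 deadline — the action is timely.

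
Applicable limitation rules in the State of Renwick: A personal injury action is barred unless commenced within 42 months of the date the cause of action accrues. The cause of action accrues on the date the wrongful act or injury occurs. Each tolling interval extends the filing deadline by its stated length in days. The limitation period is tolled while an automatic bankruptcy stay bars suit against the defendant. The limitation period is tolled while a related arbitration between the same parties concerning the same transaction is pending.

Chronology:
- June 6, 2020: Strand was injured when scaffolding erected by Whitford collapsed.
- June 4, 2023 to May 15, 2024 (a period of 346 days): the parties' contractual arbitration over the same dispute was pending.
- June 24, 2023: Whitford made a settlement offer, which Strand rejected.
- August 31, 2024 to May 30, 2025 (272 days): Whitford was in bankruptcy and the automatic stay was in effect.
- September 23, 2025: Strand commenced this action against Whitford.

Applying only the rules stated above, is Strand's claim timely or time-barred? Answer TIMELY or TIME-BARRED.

TIME-BARRED

The limitation period began to run on June 6, 2020.
The untolled deadline — 42 months after June 6, 2020 — is December 6, 2023.
The period was tolled for 346 days by the pending related arbitration (June 4, 2023 to May 15, 2024), pushing the deadline to November 16, 2024.
The automatic bankruptcy stay from August 31, 2024 to May 30, 2025 tolled the period for 272 days, extending the deadline to August 15, 2025.
Nothing else in the chronology tolls or restarts the period.
Filing on September 23, 2025 missed the August 15, 2025 deadline — the action is time-barred.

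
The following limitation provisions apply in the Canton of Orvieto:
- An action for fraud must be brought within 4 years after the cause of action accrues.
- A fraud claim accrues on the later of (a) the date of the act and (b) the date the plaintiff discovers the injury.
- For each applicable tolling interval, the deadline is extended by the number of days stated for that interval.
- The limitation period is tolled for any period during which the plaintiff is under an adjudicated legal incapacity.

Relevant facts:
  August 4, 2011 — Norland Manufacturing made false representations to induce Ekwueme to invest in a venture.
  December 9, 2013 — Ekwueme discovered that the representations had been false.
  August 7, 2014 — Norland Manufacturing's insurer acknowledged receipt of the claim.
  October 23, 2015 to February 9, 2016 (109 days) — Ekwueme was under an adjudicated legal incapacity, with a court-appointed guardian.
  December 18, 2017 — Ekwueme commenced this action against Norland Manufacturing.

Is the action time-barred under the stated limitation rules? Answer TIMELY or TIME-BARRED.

TIMELY

Taking the later of the act (August 4, 2011) and discovery (December 9, 2013), the claim accrued on December 9, 2013.
4 years from December 9, 2013 is December 9, 2017.
The plaintiff's legal incapacity from October 23, 2015 to February 9, 2016 tolled the period for 109 days, extending the deadline to March 28, 2018.
None of the other events listed affects the running of the period under the stated rules.
The December 18, 2017 filing precedes the March 28, 2018 deadline; the claim is timely.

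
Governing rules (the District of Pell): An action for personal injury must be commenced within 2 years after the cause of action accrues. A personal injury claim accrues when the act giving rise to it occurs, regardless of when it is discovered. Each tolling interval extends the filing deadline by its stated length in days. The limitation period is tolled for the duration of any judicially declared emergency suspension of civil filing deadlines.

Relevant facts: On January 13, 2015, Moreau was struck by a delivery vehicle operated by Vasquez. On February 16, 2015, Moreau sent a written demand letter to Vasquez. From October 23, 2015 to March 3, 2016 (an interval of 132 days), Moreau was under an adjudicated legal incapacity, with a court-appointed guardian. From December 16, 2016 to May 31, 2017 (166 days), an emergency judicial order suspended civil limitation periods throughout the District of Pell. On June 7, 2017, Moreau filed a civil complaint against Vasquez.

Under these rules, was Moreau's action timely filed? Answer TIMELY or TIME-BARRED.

TIMELY

The cause of action accrued on January 13, 2015, the date of the act.
The untolled deadline — 2 years after January 13, 2015 — is January 13, 2017.
The period was tolled for 166 days by the emergency suspension of filing deadlines (December 16, 2016 to May 31, 2017), pushing the deadline to June 28, 2017.
No stated provision tolls the period for the plaintiff's incapacity, so the interval from October 23, 2015 to March 3, 2016 has no effect on the deadline.
None of the other events listed affects the running of the period under the stated rules.
Filing on June 7, 2017 beat the June 28, 2017 deadline — the action is timely.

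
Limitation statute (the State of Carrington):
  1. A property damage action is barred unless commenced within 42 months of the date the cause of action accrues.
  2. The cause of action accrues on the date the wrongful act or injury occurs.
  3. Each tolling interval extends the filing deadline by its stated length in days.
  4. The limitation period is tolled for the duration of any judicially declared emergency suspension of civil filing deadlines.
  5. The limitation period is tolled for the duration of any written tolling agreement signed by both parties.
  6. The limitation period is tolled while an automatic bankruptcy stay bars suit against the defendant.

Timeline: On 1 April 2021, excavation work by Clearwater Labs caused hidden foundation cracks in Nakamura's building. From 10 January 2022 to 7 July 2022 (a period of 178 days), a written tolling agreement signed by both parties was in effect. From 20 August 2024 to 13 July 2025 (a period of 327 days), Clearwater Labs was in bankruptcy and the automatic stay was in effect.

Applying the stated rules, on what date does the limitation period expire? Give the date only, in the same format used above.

The cause of action accrued on 1 April 2021, the date of the act.
42 months from 1 April 2021 is 1 October 2024.
Because the written tolling agreement ran from 10 January 2022 to 7 July 2022, the deadline is extended by 178 days to 28 March 2025.
The automatic bankruptcy stay from 20 August 2024 to 13 July 2025 tolled the period for 327 days, extending the deadline to 18 February 2026.

18 February 2026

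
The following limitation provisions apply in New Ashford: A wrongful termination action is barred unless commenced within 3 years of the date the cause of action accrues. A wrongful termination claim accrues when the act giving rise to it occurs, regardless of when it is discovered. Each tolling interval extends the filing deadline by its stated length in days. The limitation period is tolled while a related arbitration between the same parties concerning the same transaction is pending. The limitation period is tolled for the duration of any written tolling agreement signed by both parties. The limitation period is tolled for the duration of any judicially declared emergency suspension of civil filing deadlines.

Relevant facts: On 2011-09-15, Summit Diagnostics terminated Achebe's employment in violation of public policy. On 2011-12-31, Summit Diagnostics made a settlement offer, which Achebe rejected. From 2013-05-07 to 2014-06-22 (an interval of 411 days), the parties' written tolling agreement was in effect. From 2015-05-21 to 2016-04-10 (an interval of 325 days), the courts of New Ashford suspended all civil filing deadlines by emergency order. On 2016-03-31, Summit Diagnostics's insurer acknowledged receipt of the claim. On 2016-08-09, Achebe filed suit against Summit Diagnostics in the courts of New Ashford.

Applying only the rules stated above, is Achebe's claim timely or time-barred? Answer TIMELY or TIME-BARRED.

The claim accrued on 2011-09-15, when the wrongful act occurred.
3 years from 2011-09-15 is 2014-09-15.
The period was tolled for 411 days by the written tolling agreement (2013-05-07 to 2014-06-22), pushing the deadline to 2015-10-31.
Because the emergency suspension of filing deadlines ran from 2015-05-21 to 2016-04-10, the deadline is extended by 325 days to 2016-09-20.
None of the other events listed affects the running of the period under the stated rules.
Filing on 2016-08-09 beat the 2016-09-20 deadline — the action is timely.

TIMELY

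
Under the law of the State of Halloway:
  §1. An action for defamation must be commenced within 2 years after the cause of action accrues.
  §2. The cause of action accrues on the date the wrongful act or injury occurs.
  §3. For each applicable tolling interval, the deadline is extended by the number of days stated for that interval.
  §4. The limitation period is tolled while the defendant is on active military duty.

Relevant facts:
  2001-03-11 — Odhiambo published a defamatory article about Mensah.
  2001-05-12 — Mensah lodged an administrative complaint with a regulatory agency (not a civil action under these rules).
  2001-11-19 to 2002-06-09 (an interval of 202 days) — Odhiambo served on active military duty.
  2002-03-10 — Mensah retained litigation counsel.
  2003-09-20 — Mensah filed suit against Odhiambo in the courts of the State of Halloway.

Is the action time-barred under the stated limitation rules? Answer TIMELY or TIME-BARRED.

TIMELY

The claim accrued on 2001-03-11, when the wrongful act occurred.
Adding the 2 years base period to 2001-03-11 gives a deadline of 2003-03-11, before any tolling.
The period was tolled for 202 days by the defendant's active military service (2001-11-19 to 2002-06-09), pushing the deadline to 2003-09-29.
None of the other events listed affects the running of the period under the stated rules.
The 2003-09-20 filing precedes the 2003-09-29 deadline; the claim is timely.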